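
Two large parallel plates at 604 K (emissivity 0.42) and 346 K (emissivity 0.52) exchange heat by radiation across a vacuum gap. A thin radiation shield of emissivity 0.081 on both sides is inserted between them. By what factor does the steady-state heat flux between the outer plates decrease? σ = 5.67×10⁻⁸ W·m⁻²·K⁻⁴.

factor ≈ 8.17

Without shield: q₀ = σΔ(T⁴)/(1/ε₁+1/ε₂−1) with denominator 3.304.
With shield the two gaps are in series; the resistances add: (1/ε₁+1/ε_s−1)+(1/ε_s+1/ε₂−1) = 13.73+13.27 = 27.00.
Heat-flux ratio q₀/q = 27.00/3.304.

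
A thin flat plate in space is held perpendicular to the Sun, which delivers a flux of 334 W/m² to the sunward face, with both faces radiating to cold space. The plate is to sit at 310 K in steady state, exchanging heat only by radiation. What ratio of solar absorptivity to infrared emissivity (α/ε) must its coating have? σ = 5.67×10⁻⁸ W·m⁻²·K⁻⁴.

α/ε ≈ 3.14

Balance: αS·A = εσ·2A·T⁴ ⇒ α/ε = 2σT⁴/S.
α/ε = 2·5.67×10⁻⁸·(310)⁴/334 = 2·5.67×10⁻⁸·9.235×10⁹/334.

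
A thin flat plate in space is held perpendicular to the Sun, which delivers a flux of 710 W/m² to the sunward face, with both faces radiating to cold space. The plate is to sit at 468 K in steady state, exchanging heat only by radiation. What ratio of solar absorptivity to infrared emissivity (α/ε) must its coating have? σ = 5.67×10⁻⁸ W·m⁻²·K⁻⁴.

α/ε ≈ 7.66

Balance: αS·A = εσ·2A·T⁴ ⇒ α/ε = 2σT⁴/S.
α/ε = 2·5.67×10⁻⁸·(468)⁴/710 = 2·5.67×10⁻⁸·4.797×10¹⁰/710.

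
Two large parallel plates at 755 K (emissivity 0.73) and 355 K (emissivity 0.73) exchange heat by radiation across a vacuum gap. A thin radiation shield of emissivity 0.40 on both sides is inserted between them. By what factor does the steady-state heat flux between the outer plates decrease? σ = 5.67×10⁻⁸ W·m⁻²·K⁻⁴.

Without shield: q₀ = σΔ(T⁴)/(1/ε₁+1/ε₂−1) with denominator 1.740.
With shield the two gaps are in series; the resistances add: (1/ε₁+1/ε_s−1)+(1/ε_s+1/ε₂−1) = 2.870+2.870 = 5.740.
Heat-flux ratio q₀/q = 5.740/1.740.

factor ≈ 3.30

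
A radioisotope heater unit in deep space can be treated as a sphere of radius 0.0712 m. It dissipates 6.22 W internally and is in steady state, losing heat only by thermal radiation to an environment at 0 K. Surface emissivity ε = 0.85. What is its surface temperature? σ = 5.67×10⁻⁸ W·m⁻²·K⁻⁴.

T ≈ 212 K

Steady state: internal power = radiated power, P = εσA T⁴.
Radiating area A = 4πr² = 0.06370 m².
T⁴ = P/(εσA) = 6.22/(0.85·5.67×10⁻⁸·0.06370) = 2.026×10⁹ K⁴.
T = (2.026×10⁹)^(1/4).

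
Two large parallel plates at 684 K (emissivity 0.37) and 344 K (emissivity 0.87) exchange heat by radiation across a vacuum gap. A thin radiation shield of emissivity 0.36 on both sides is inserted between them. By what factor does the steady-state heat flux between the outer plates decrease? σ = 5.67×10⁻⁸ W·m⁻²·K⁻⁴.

Without shield: q₀ = σΔ(T⁴)/(1/ε₁+1/ε₂−1) with denominator 2.852.
With shield the two gaps are in series; the resistances add: (1/ε₁+1/ε_s−1)+(1/ε_s+1/ε₂−1) = 4.480+2.927 = 7.408.
Heat-flux ratio q₀/q = 7.408/2.852.

factor ≈ 2.60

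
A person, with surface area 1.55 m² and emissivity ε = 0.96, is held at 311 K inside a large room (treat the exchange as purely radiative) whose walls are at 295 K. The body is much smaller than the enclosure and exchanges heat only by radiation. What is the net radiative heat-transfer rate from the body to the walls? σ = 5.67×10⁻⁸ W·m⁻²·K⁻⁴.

For a small grey body in a large enclosure: P_net = εσA(T_body⁴ − T_wall⁴).
A = 1.55 m²; T_body⁴ − T_wall⁴ = 9.355×10⁹ − 7.573×10⁹ = 1.782×10⁹ K⁴.
|P_net| = 0.96·5.67×10⁻⁸·1.550·1.782×10⁹.

P_net ≈ 150 W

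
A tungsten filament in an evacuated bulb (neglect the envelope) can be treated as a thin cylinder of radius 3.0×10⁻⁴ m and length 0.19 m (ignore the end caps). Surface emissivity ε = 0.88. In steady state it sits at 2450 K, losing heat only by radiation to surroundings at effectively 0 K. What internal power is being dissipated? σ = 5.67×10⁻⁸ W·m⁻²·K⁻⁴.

P ≈ 644 W

Steady state: P = εσA T⁴.
A = 2πrL = 3.581×10⁻⁴ m²; T⁴ = (2450)⁴ = 3.603×10¹³ K⁴.
P = 0.88 × 5.67×10⁻⁸ × 3.581×10⁻⁴ × 3.603×10¹³.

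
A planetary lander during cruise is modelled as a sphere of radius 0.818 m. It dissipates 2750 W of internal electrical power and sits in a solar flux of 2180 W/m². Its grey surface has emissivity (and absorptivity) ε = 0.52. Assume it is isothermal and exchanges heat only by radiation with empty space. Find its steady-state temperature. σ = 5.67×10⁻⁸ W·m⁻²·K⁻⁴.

At steady state, absorbed solar power + internal power = radiated power.
Absorbed: α·S·A_cross = 0.52·2180·2.102 = 2383 W (cross-section πr²).
Total input = 2383 + 2750 = 5133 W.
Radiated: εσ·A_surf·T⁴ with A_surf = 4πr² = 8.408 m².
T⁴ = 5133/(0.52·5.67×10⁻⁸·8.408) = 2.070×10¹⁰ K⁴.

T ≈ 379 K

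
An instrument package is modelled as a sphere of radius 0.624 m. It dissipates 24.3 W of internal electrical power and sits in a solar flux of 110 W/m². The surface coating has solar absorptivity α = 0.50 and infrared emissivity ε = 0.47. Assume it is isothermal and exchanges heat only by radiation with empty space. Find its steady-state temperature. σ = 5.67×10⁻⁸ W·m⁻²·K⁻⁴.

At steady state, absorbed solar power + internal power = radiated power.
Absorbed: α·S·A_cross = 0.50·110·1.223 = 67.28 W (cross-section πr²).
Total input = 67.28 + 24.3 = 91.58 W.
Radiated: εσ·A_surf·T⁴ with A_surf = 4πr² = 4.893 m².
T⁴ = 91.58/(0.47·5.67×10⁻⁸·4.893) = 7.023×10⁸ K⁴.

T ≈ 163 K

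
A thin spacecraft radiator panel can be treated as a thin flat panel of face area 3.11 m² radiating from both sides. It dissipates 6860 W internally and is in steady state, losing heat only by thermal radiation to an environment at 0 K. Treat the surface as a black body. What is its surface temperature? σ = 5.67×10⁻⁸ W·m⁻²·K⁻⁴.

T ≈ 373 K

Steady state: internal power = radiated power, P = εσA T⁴.
Radiating area A = 2·3.11 = 6.220 m².
T⁴ = P/(εσA) = 6860/(1.0·5.67×10⁻⁸·6.220) = 1.945×10¹⁰ K⁴.
T = (1.945×10¹⁰)^(1/4).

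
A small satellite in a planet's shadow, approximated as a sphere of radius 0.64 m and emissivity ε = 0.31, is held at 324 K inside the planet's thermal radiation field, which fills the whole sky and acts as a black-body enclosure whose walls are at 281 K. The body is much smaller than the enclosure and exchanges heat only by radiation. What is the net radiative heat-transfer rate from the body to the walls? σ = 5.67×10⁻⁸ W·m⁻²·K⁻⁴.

P_net ≈ 433 W

For a small grey body in a large enclosure: P_net = εσA(T_body⁴ − T_wall⁴).
A = 4πr² = 5.147 m²; T_body⁴ − T_wall⁴ = 1.102×10¹⁰ − 6.235×10⁹ = 4.785×10⁹ K⁴.
|P_net| = 0.31·5.67×10⁻⁸·5.147·4.785×10⁹.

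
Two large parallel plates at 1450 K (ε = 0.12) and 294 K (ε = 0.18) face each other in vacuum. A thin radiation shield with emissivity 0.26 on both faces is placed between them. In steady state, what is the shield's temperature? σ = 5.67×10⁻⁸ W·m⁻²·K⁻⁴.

T_s ≈ 1170 K

In steady state the net flux on the hot side equals that on the cold side.
σ(T₁⁴−T_s⁴)/D₁ = σ(T_s⁴−T₂⁴)/D₂, with D₁ = 1/ε₁+1/ε_s−1 = 11.18, D₂ = 1/ε_s+1/ε₂−1 = 8.402.
Solve for T_s⁴: T_s⁴ = (D₂·T₁⁴ + D₁·T₂⁴)/(D₁+D₂) = 1.901×10¹² K⁴.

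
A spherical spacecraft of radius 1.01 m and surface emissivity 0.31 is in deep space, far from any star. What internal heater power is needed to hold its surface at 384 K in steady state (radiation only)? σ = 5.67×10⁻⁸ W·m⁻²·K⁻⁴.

P = εσ·4πr²·T⁴.
4πr² = 12.82 m²; T⁴ = 2.174×10¹⁰ K⁴.
P = 0.31·5.67×10⁻⁸·12.82·2.174×10¹⁰.

P ≈ 4900 W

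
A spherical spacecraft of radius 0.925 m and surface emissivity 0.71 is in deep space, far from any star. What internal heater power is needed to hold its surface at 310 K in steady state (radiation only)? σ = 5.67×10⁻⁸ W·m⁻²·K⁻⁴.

P = εσ·4πr²·T⁴.
4πr² = 10.75 m²; T⁴ = 9.235×10⁹ K⁴.
P = 0.71·5.67×10⁻⁸·10.75·9.235×10⁹.

P ≈ 4000 W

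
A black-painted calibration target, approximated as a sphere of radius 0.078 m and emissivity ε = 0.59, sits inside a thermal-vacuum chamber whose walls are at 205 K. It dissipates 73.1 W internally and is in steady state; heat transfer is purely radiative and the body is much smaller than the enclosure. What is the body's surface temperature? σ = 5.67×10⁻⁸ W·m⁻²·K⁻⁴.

For a small grey body in a large enclosure, net radiated power = εσA(T⁴ − T_w⁴).
Steady state: P = εσA(T⁴ − T_w⁴) with A = 4πr² = 0.07645 m².
T⁴ = P/(εσA) + T_w⁴ = 73.1/(0.59·5.67×10⁻⁸·0.07645) + (205)⁴
    = 2.858×10¹⁰ + 1.766×10⁹ = 3.035×10¹⁰ K⁴.

T ≈ 417 K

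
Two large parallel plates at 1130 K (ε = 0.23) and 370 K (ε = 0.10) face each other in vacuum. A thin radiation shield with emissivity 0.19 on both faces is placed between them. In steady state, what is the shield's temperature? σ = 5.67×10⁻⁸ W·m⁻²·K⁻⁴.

In steady state the net flux on the hot side equals that on the cold side.
σ(T₁⁴−T_s⁴)/D₁ = σ(T_s⁴−T₂⁴)/D₂, with D₁ = 1/ε₁+1/ε_s−1 = 8.611, D₂ = 1/ε_s+1/ε₂−1 = 14.26.
Solve for T_s⁴: T_s⁴ = (D₂·T₁⁴ + D₁·T₂⁴)/(D₁+D₂) = 1.024×10¹² K⁴.

T_s ≈ 1010 K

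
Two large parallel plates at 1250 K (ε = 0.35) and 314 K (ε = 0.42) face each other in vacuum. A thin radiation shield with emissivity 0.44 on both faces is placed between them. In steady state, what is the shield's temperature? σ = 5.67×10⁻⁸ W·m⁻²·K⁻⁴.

T_s ≈ 1040 K

In steady state the net flux on the hot side equals that on the cold side.
σ(T₁⁴−T_s⁴)/D₁ = σ(T_s⁴−T₂⁴)/D₂, with D₁ = 1/ε₁+1/ε_s−1 = 4.130, D₂ = 1/ε_s+1/ε₂−1 = 3.654.
Solve for T_s⁴: T_s⁴ = (D₂·T₁⁴ + D₁·T₂⁴)/(D₁+D₂) = 1.151×10¹² K⁴.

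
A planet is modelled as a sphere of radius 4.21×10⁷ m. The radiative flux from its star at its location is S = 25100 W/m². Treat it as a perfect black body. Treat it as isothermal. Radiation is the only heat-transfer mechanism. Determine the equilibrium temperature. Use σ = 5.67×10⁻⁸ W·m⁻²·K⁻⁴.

At equilibrium, absorbed power = emitted power.
Absorbing cross-section = πr² = 5.568×10¹⁵ m²; emitting surface = 4πr² = 2.227×10¹⁶ m² (ratio 4).
S·A_cross = εσ·A_surf·T⁴  ⇒  T⁴ = S/(4σ).
T⁴ = 1.00·25100/(4·5.67×10⁻⁸) = 1.107×10¹¹ K⁴.
T = (1.107×10¹¹)^(1/4).

T ≈ 577 K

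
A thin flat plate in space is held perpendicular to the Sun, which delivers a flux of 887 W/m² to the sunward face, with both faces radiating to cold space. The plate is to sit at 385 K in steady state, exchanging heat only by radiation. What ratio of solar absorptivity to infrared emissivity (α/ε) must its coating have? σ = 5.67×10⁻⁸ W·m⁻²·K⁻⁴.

α/ε ≈ 2.81

Balance: αS·A = εσ·2A·T⁴ ⇒ α/ε = 2σT⁴/S.
α/ε = 2·5.67×10⁻⁸·(385)⁴/887 = 2·5.67×10⁻⁸·2.197×10¹⁰/887.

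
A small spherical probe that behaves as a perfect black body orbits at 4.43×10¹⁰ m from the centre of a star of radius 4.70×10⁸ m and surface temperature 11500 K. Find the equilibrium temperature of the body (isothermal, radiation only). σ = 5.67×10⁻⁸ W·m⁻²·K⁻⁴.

T ≈ 838 K

The star's surface emits σT_*⁴; at distance d the flux is S = σT_*⁴(R_*/d)².
S = 5.67×10⁻⁸·(11500)⁴·(4.70×10⁸/4.43×10¹⁰)² = 1.116×10⁵ W/m².
For an isothermal sphere T⁴ = (1−a)S/(4σ) = 4.922×10¹¹ K⁴.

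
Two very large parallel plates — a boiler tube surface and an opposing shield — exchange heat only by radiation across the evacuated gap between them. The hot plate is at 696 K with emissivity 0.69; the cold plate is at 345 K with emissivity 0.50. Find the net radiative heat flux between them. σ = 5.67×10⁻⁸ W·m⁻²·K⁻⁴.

For two infinite grey parallel plates, q = σ(T₁⁴ − T₂⁴)/(1/ε₁ + 1/ε₂ − 1).
T₁⁴ − T₂⁴ = 2.347×10¹¹ − 1.417×10¹⁰ = 2.205×10¹¹ K⁴.
1/ε₁ + 1/ε₂ − 1 = 1.449 + 2.000 − 1 = 2.449.
q = 5.67×10⁻⁸ × 2.205×10¹¹ / 2.449.

q ≈ 5100 W/m²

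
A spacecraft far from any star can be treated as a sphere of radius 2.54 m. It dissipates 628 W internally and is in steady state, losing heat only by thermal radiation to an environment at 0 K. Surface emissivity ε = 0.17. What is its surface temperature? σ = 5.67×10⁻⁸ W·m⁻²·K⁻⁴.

Steady state: internal power = radiated power, P = εσA T⁴.
Radiating area A = 4πr² = 81.07 m².
T⁴ = P/(εσA) = 628/(0.17·5.67×10⁻⁸·81.07) = 8.036×10⁸ K⁴.
T = (8.036×10⁸)^(1/4).

T ≈ 168 K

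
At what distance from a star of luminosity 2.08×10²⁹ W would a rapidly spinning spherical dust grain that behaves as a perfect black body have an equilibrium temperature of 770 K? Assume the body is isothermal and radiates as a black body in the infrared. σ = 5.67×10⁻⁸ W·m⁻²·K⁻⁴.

For an isothermal black-emitting sphere, (1−a)S·πr² = σ·4πr²·T⁴ ⇒ S = 4σT⁴/(1−a).
S = 4·5.67×10⁻⁸·(770)⁴/1.00 = 79730 W/m².
Flux falls as S = L/(4πd²), so d = √(L/(4πS)) = √(2.08×10²⁹/(4π·79730)).

d ≈ 4.56×10¹¹ m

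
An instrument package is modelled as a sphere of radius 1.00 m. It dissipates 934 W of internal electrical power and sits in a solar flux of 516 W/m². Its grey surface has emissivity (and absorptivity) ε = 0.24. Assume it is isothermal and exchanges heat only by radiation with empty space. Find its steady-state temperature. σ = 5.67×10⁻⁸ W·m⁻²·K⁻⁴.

T ≈ 297 K

At steady state, absorbed solar power + internal power = radiated power.
Absorbed: α·S·A_cross = 0.24·516·3.142 = 389.1 W (cross-section πr²).
Total input = 389.1 + 934 = 1323 W.
Radiated: εσ·A_surf·T⁴ with A_surf = 4πr² = 12.57 m².
T⁴ = 1323/(0.24·5.67×10⁻⁸·12.57) = 7.737×10⁹ K⁴.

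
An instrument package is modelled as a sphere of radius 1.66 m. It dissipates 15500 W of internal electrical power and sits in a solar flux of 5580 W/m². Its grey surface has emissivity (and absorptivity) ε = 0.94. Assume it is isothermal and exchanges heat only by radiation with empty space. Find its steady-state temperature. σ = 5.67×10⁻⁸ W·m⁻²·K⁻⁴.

T ≈ 426 K

At steady state, absorbed solar power + internal power = radiated power.
Absorbed: α·S·A_cross = 0.94·5580·8.657 = 45410 W (cross-section πr²).
Total input = 45410 + 15500 = 60910 W.
Radiated: εσ·A_surf·T⁴ with A_surf = 4πr² = 34.63 m².
T⁴ = 60910/(0.94·5.67×10⁻⁸·34.63) = 3.300×10¹⁰ K⁴.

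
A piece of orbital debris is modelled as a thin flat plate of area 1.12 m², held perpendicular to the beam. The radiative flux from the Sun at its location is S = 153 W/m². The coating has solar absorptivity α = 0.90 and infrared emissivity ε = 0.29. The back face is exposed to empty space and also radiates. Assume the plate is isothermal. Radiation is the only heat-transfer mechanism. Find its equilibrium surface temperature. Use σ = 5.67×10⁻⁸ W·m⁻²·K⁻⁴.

At equilibrium, absorbed power = emitted power.
Absorbing cross-section = A = 1.120 m²; emitting surface = 2A = 2.240 m² (ratio 2).
αS·A_cross = εσ·A_surf·T⁴  ⇒  T⁴ = αS/(ε·2σ).
T⁴ = 0.900·153/(0.29·2·5.67×10⁻⁸) = 4.187×10⁹ K⁴.
T = (4.187×10⁹)^(1/4).

T ≈ 254 K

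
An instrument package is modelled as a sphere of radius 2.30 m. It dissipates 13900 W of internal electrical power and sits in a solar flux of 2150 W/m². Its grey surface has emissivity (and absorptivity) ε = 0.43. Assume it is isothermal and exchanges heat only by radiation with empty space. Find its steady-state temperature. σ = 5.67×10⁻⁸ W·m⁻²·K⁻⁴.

T ≈ 367 K

At steady state, absorbed solar power + internal power = radiated power.
Absorbed: α·S·A_cross = 0.43·2150·16.62 = 15360 W (cross-section πr²).
Total input = 15360 + 13900 = 29260 W.
Radiated: εσ·A_surf·T⁴ with A_surf = 4πr² = 66.48 m².
T⁴ = 29260/(0.43·5.67×10⁻⁸·66.48) = 1.806×10¹⁰ K⁴.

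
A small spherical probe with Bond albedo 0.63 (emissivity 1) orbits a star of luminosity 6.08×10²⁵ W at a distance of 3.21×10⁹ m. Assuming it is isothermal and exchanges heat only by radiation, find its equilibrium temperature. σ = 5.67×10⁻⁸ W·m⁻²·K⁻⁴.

T ≈ 936 K

First find the stellar flux at distance d: S = L/(4πd²) = 6.08×10²⁵/(4π·(3.21×10⁹)²) = 4.696×10⁵ W/m².
For an isothermal sphere, absorbed (1−a)S·πr² = emitted σ·4πr²·T⁴, so T⁴ = (1−a)S/(4σ).
T⁴ = 0.370·4.696×10⁵/(4·5.67×10⁻⁸) = 7.660×10¹¹ K⁴.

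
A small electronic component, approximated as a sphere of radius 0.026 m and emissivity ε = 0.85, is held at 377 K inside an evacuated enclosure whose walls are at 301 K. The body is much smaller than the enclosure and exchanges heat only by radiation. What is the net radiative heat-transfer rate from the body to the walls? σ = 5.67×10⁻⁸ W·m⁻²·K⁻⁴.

P_net ≈ 4.91 W

For a small grey body in a large enclosure: P_net = εσA(T_body⁴ − T_wall⁴).
A = 4πr² = 0.008495 m²; T_body⁴ − T_wall⁴ = 2.020×10¹⁰ − 8.209×10⁹ = 1.199×10¹⁰ K⁴.
|P_net| = 0.85·5.67×10⁻⁸·0.008495·1.199×10¹⁰.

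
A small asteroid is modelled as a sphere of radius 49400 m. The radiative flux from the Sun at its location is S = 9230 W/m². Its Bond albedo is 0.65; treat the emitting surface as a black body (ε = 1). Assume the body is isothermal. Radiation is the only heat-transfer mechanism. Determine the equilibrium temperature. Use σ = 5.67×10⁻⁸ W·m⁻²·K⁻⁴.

T ≈ 345 K

At equilibrium, absorbed power = emitted power.
Absorbing cross-section = πr² = 7.667×10⁹ m²; emitting surface = 4πr² = 3.067×10¹⁰ m² (ratio 4).
(1−a)S·A_cross = εσ·A_surf·T⁴  ⇒  T⁴ = (1−a)S/(4σ).
T⁴ = 0.350·9230/(4·5.67×10⁻⁸) = 1.424×10¹⁰ K⁴.
T = (1.424×10¹⁰)^(1/4).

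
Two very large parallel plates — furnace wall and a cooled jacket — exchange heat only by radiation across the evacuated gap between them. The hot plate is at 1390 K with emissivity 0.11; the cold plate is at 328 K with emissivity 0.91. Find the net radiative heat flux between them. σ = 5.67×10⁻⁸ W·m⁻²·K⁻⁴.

For two infinite grey parallel plates, q = σ(T₁⁴ − T₂⁴)/(1/ε₁ + 1/ε₂ − 1).
T₁⁴ − T₂⁴ = 3.733×10¹² − 1.157×10¹⁰ = 3.721×10¹² K⁴.
1/ε₁ + 1/ε₂ − 1 = 9.091 + 1.099 − 1 = 9.190.
q = 5.67×10⁻⁸ × 3.721×10¹² / 9.190.

q ≈ 23000 W/m²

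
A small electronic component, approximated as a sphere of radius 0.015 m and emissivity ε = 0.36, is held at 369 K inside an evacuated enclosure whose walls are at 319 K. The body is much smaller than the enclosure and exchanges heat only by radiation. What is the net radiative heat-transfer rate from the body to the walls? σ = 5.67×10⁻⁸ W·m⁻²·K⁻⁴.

For a small grey body in a large enclosure: P_net = εσA(T_body⁴ − T_wall⁴).
A = 4πr² = 0.002827 m²; T_body⁴ − T_wall⁴ = 1.854×10¹⁰ − 1.036×10¹⁰ = 8.185×10⁹ K⁴.
|P_net| = 0.36·5.67×10⁻⁸·0.002827·8.185×10⁹.

P_net ≈ 0.472 W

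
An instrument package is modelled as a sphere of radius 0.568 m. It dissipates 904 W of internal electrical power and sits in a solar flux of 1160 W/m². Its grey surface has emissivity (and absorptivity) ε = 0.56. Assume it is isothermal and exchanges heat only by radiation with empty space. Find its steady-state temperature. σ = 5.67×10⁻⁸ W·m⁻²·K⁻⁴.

At steady state, absorbed solar power + internal power = radiated power.
Absorbed: α·S·A_cross = 0.56·1160·1.014 = 658.4 W (cross-section πr²).
Total input = 658.4 + 904 = 1562 W.
Radiated: εσ·A_surf·T⁴ with A_surf = 4πr² = 4.054 m².
T⁴ = 1562/(0.56·5.67×10⁻⁸·4.054) = 1.214×10¹⁰ K⁴.

T ≈ 332 K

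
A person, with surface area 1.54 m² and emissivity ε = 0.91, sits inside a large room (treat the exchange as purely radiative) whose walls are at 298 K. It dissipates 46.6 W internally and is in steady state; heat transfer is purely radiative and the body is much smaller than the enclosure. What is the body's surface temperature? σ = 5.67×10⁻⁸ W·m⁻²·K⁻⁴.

For a small grey body in a large enclosure, net radiated power = εσA(T⁴ − T_w⁴).
Steady state: P = εσA(T⁴ − T_w⁴) with A = 1.54 m².
T⁴ = P/(εσA) + T_w⁴ = 46.6/(0.91·5.67×10⁻⁸·1.540) + (298)⁴
    = 5.865×10⁸ + 7.886×10⁹ = 8.473×10⁹ K⁴.

T ≈ 303 K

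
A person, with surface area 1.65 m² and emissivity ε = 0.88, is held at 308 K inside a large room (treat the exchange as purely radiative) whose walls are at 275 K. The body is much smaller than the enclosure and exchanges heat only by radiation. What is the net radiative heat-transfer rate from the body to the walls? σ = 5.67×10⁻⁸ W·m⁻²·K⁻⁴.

P_net ≈ 270 W

For a small grey body in a large enclosure: P_net = εσA(T_body⁴ − T_wall⁴).
A = 1.65 m²; T_body⁴ − T_wall⁴ = 8.999×10⁹ − 5.719×10⁹ = 3.280×10⁹ K⁴.
|P_net| = 0.88·5.67×10⁻⁸·1.650·3.280×10⁹.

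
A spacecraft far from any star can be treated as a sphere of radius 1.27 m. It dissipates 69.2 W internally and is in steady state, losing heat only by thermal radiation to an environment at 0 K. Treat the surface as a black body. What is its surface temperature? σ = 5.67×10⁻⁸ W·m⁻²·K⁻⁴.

T ≈ 88.1 K

Steady state: internal power = radiated power, P = εσA T⁴.
Radiating area A = 4πr² = 20.27 m².
T⁴ = P/(εσA) = 69.2/(1.0·5.67×10⁻⁸·20.27) = 6.022×10⁷ K⁴.
T = (6.022×10⁷)^(1/4).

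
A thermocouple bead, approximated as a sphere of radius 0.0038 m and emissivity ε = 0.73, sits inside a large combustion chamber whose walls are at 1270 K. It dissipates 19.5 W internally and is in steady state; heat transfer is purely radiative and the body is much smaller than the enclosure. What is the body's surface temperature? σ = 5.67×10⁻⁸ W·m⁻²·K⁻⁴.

T ≈ 1510 K

For a small grey body in a large enclosure, net radiated power = εσA(T⁴ − T_w⁴).
Steady state: P = εσA(T⁴ − T_w⁴) with A = 4πr² = 1.815×10⁻⁴ m².
T⁴ = P/(εσA) + T_w⁴ = 19.5/(0.73·5.67×10⁻⁸·1.815×10⁻⁴) + (1270)⁴
    = 2.596×10¹² + 2.601×10¹² = 5.198×10¹² K⁴.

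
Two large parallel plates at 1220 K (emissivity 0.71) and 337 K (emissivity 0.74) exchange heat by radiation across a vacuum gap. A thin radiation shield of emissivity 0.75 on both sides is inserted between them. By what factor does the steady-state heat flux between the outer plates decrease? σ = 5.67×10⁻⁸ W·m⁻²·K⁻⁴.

Without shield: q₀ = σΔ(T⁴)/(1/ε₁+1/ε₂−1) with denominator 1.760.
With shield the two gaps are in series; the resistances add: (1/ε₁+1/ε_s−1)+(1/ε_s+1/ε₂−1) = 1.742+1.685 = 3.426.
Heat-flux ratio q₀/q = 3.426/1.760.

factor ≈ 1.95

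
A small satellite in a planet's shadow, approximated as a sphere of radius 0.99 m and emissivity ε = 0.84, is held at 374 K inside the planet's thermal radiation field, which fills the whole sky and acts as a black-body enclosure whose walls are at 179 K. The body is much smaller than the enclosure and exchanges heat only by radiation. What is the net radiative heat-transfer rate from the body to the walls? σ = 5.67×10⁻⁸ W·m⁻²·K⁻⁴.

P_net ≈ 10900 W

For a small grey body in a large enclosure: P_net = εσA(T_body⁴ − T_wall⁴).
A = 4πr² = 12.32 m²; T_body⁴ − T_wall⁴ = 1.957×10¹⁰ − 1.027×10⁹ = 1.854×10¹⁰ K⁴.
|P_net| = 0.84·5.67×10⁻⁸·12.32·1.854×10¹⁰.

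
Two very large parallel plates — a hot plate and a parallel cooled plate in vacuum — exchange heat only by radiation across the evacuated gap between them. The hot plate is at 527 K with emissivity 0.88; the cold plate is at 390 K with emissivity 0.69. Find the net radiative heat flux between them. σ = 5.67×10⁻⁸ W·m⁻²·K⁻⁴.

For two infinite grey parallel plates, q = σ(T₁⁴ − T₂⁴)/(1/ε₁ + 1/ε₂ − 1).
T₁⁴ − T₂⁴ = 7.713×10¹⁰ − 2.313×10¹⁰ = 5.400×10¹⁰ K⁴.
1/ε₁ + 1/ε₂ − 1 = 1.136 + 1.449 − 1 = 1.586.
q = 5.67×10⁻⁸ × 5.400×10¹⁰ / 1.586.

q ≈ 1930 W/m²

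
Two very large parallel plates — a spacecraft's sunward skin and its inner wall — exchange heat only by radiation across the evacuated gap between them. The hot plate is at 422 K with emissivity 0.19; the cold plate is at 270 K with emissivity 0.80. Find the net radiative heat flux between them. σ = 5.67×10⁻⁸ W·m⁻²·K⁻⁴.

For two infinite grey parallel plates, q = σ(T₁⁴ − T₂⁴)/(1/ε₁ + 1/ε₂ − 1).
T₁⁴ − T₂⁴ = 3.171×10¹⁰ − 5.314×10⁹ = 2.640×10¹⁰ K⁴.
1/ε₁ + 1/ε₂ − 1 = 5.263 + 1.250 − 1 = 5.513.
q = 5.67×10⁻⁸ × 2.640×10¹⁰ / 5.513.

q ≈ 272 W/m²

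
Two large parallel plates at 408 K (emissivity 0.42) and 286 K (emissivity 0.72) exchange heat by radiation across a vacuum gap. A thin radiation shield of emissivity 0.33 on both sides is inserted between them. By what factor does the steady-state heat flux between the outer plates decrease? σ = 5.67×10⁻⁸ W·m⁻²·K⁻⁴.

factor ≈ 2.83

Without shield: q₀ = σΔ(T⁴)/(1/ε₁+1/ε₂−1) with denominator 2.770.
With shield the two gaps are in series; the resistances add: (1/ε₁+1/ε_s−1)+(1/ε_s+1/ε₂−1) = 4.411+3.419 = 7.830.
Heat-flux ratio q₀/q = 7.830/2.770.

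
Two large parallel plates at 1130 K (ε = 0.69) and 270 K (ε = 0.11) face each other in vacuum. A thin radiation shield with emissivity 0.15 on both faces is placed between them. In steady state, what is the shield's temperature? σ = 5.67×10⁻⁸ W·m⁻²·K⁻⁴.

In steady state the net flux on the hot side equals that on the cold side.
σ(T₁⁴−T_s⁴)/D₁ = σ(T_s⁴−T₂⁴)/D₂, with D₁ = 1/ε₁+1/ε_s−1 = 7.116, D₂ = 1/ε_s+1/ε₂−1 = 14.76.
Solve for T_s⁴: T_s⁴ = (D₂·T₁⁴ + D₁·T₂⁴)/(D₁+D₂) = 1.102×10¹² K⁴.

T_s ≈ 1020 K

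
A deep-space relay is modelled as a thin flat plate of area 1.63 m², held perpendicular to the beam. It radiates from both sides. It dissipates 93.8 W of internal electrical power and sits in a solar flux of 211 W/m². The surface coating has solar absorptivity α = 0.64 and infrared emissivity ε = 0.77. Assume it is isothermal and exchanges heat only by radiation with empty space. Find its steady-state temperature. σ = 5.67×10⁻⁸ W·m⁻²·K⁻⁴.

At steady state, absorbed solar power + internal power = radiated power.
Absorbed: α·S·A_cross = 0.64·211·1.630 = 220.1 W (cross-section A).
Total input = 220.1 + 93.8 = 313.9 W.
Radiated: εσ·A_surf·T⁴ with A_surf = 2A = 3.260 m².
T⁴ = 313.9/(0.77·5.67×10⁻⁸·3.260) = 2.206×10⁹ K⁴.

T ≈ 217 K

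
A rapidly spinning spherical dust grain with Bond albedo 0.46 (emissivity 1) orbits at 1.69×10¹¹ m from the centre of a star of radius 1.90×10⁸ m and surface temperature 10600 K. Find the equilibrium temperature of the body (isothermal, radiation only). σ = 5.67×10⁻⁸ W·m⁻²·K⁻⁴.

T ≈ 215 K

The star's surface emits σT_*⁴; at distance d the flux is S = σT_*⁴(R_*/d)².
S = 5.67×10⁻⁸·(10600)⁴·(1.90×10⁸/1.69×10¹¹)² = 904.8 W/m².
For an isothermal sphere T⁴ = (1−a)S/(4σ) = 2.154×10⁹ K⁴.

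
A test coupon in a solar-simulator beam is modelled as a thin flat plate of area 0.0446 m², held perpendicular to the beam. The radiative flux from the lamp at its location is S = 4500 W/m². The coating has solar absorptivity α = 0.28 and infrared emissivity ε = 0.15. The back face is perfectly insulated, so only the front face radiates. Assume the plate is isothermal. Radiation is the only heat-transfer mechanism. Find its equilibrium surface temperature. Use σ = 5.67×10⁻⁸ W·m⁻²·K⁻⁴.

At equilibrium, absorbed power = emitted power.
Absorbing cross-section = A = 0.04460 m²; emitting surface = A = 0.04460 m² (ratio 1).
αS·A_cross = εσ·A_surf·T⁴  ⇒  T⁴ = αS/(ε·1σ).
T⁴ = 0.280·4500/(0.15·1·5.67×10⁻⁸) = 1.481×10¹¹ K⁴.
T = (1.481×10¹¹)^(1/4).

T ≈ 620 K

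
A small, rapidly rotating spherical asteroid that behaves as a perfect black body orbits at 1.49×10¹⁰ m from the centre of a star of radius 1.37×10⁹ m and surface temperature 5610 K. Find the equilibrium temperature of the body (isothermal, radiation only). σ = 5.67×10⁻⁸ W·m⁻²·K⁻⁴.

T ≈ 1200 K

The star's surface emits σT_*⁴; at distance d the flux is S = σT_*⁴(R_*/d)².
S = 5.67×10⁻⁸·(5610)⁴·(1.37×10⁹/1.49×10¹⁰)² = 4.748×10⁵ W/m².
For an isothermal sphere T⁴ = (1−a)S/(4σ) = 2.093×10¹² K⁴.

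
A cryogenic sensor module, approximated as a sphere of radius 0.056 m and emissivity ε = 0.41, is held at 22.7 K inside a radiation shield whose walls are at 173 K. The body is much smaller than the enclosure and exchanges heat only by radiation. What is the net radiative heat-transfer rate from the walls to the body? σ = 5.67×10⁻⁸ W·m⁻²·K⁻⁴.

P_net ≈ 0.820 W

For a small grey body in a large enclosure: P_net = εσA(T_body⁴ − T_wall⁴).
A = 4πr² = 0.03941 m²; T_body⁴ − T_wall⁴ = 2.655×10⁵ − 8.957×10⁸ = -8.955×10⁸ K⁴.
|P_net| = 0.41·5.67×10⁻⁸·0.03941·8.955×10⁸.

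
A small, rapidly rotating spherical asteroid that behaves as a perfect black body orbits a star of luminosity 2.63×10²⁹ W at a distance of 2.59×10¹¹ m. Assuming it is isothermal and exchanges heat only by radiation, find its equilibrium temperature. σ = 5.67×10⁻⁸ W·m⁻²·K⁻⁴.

First find the stellar flux at distance d: S = L/(4πd²) = 2.63×10²⁹/(4π·(2.59×10¹¹)²) = 3.120×10⁵ W/m².
For an isothermal sphere, absorbed (1−a)S·πr² = emitted σ·4πr²·T⁴, so T⁴ = (1−a)S/(4σ).
T⁴ = 1.00·3.120×10⁵/(4·5.67×10⁻⁸) = 1.376×10¹² K⁴.

T ≈ 1080 K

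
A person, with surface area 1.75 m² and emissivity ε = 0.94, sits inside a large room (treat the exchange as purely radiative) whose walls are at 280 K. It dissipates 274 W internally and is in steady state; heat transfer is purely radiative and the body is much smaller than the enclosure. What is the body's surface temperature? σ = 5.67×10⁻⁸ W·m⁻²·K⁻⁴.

For a small grey body in a large enclosure, net radiated power = εσA(T⁴ − T_w⁴).
Steady state: P = εσA(T⁴ − T_w⁴) with A = 1.75 m².
T⁴ = P/(εσA) + T_w⁴ = 274/(0.94·5.67×10⁻⁸·1.750) + (280)⁴
    = 2.938×10⁹ + 6.147×10⁹ = 9.084×10⁹ K⁴.

T ≈ 309 K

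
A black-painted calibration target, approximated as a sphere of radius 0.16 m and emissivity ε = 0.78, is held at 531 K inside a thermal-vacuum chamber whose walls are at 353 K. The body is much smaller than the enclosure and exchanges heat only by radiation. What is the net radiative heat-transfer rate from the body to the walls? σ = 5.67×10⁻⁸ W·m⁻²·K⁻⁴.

P_net ≈ 910 W

For a small grey body in a large enclosure: P_net = εσA(T_body⁴ − T_wall⁴).
A = 4πr² = 0.3217 m²; T_body⁴ − T_wall⁴ = 7.950×10¹⁰ − 1.553×10¹⁰ = 6.397×10¹⁰ K⁴.
|P_net| = 0.78·5.67×10⁻⁸·0.3217·6.397×10¹⁰.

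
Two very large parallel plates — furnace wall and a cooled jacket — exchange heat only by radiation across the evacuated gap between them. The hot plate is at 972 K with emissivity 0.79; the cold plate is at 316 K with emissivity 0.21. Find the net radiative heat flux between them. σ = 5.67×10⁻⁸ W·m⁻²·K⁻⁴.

q ≈ 9950 W/m²

For two infinite grey parallel plates, q = σ(T₁⁴ − T₂⁴)/(1/ε₁ + 1/ε₂ − 1).
T₁⁴ − T₂⁴ = 8.926×10¹¹ − 9.971×10⁹ = 8.826×10¹¹ K⁴.
1/ε₁ + 1/ε₂ − 1 = 1.266 + 4.762 − 1 = 5.028.
q = 5.67×10⁻⁸ × 8.826×10¹¹ / 5.028.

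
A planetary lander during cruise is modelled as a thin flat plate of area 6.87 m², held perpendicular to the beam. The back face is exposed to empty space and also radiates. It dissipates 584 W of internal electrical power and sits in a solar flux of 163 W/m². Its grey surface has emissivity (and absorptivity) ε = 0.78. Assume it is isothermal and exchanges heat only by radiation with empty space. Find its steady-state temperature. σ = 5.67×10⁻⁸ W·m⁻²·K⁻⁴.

At steady state, absorbed solar power + internal power = radiated power.
Absorbed: α·S·A_cross = 0.78·163·6.870 = 873.5 W (cross-section A).
Total input = 873.5 + 584 = 1457 W.
Radiated: εσ·A_surf·T⁴ with A_surf = 2A = 13.74 m².
T⁴ = 1457/(0.78·5.67×10⁻⁸·13.74) = 2.398×10⁹ K⁴.

T ≈ 221 K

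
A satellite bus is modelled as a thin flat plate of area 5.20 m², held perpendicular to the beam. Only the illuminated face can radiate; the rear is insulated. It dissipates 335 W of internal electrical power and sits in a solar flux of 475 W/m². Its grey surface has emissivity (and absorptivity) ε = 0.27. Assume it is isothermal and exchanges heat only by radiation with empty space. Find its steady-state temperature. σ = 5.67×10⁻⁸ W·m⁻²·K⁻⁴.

T ≈ 335 K

At steady state, absorbed solar power + internal power = radiated power.
Absorbed: α·S·A_cross = 0.27·475·5.200 = 666.9 W (cross-section A).
Total input = 666.9 + 335 = 1002 W.
Radiated: εσ·A_surf·T⁴ with A_surf = A = 5.200 m².
T⁴ = 1002/(0.27·5.67×10⁻⁸·5.200) = 1.259×10¹⁰ K⁴.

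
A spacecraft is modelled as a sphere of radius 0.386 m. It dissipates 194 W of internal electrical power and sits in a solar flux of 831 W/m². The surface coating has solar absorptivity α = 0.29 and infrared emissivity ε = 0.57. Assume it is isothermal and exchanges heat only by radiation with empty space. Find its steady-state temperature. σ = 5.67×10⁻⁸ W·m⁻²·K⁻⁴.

T ≈ 267 K

At steady state, absorbed solar power + internal power = radiated power.
Absorbed: α·S·A_cross = 0.29·831·0.4681 = 112.8 W (cross-section πr²).
Total input = 112.8 + 194 = 306.8 W.
Radiated: εσ·A_surf·T⁴ with A_surf = 4πr² = 1.872 m².
T⁴ = 306.8/(0.57·5.67×10⁻⁸·1.872) = 5.070×10⁹ K⁴.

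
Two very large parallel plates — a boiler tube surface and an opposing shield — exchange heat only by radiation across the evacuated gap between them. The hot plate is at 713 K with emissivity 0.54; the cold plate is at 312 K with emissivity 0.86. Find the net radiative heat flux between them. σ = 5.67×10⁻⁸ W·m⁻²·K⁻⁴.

q ≈ 7010 W/m²

For two infinite grey parallel plates, q = σ(T₁⁴ − T₂⁴)/(1/ε₁ + 1/ε₂ − 1).
T₁⁴ − T₂⁴ = 2.584×10¹¹ − 9.476×10⁹ = 2.490×10¹¹ K⁴.
1/ε₁ + 1/ε₂ − 1 = 1.852 + 1.163 − 1 = 2.015.
q = 5.67×10⁻⁸ × 2.490×10¹¹ / 2.015.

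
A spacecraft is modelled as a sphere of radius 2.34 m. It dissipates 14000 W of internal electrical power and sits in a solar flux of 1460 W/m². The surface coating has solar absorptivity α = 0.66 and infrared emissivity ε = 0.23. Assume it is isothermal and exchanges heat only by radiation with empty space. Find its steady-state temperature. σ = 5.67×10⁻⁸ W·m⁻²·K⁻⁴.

At steady state, absorbed solar power + internal power = radiated power.
Absorbed: α·S·A_cross = 0.66·1460·17.20 = 16580 W (cross-section πr²).
Total input = 16580 + 14000 = 30580 W.
Radiated: εσ·A_surf·T⁴ with A_surf = 4πr² = 68.81 m².
T⁴ = 30580/(0.23·5.67×10⁻⁸·68.81) = 3.407×10¹⁰ K⁴.

T ≈ 430 K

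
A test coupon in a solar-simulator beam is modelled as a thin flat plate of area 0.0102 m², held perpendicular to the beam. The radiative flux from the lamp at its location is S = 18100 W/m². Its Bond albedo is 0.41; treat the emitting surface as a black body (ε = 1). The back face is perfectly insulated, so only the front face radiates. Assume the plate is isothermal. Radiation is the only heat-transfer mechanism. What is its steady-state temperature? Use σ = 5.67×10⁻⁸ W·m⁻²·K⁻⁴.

T ≈ 659 K

At equilibrium, absorbed power = emitted power.
Absorbing cross-section = A = 0.01020 m²; emitting surface = A = 0.01020 m² (ratio 1).
(1−a)S·A_cross = εσ·A_surf·T⁴  ⇒  T⁴ = (1−a)S/(1σ).
T⁴ = 0.590·18100/(1·5.67×10⁻⁸) = 1.883×10¹¹ K⁴.
T = (1.883×10¹¹)^(1/4).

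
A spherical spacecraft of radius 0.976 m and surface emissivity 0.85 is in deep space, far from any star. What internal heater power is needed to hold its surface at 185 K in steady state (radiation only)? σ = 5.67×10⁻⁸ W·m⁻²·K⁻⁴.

P = εσ·4πr²·T⁴.
4πr² = 11.97 m²; T⁴ = 1.171×10⁹ K⁴.
P = 0.85·5.67×10⁻⁸·11.97·1.171×10⁹.

P ≈ 676 W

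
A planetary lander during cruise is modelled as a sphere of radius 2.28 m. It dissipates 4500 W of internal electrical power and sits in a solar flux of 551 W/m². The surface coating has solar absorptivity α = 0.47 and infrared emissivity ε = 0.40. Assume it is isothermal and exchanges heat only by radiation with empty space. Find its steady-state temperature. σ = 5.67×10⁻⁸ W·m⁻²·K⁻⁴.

At steady state, absorbed solar power + internal power = radiated power.
Absorbed: α·S·A_cross = 0.47·551·16.33 = 4229 W (cross-section πr²).
Total input = 4229 + 4500 = 8729 W.
Radiated: εσ·A_surf·T⁴ with A_surf = 4πr² = 65.33 m².
T⁴ = 8729/(0.40·5.67×10⁻⁸·65.33) = 5.892×10⁹ K⁴.

T ≈ 277 K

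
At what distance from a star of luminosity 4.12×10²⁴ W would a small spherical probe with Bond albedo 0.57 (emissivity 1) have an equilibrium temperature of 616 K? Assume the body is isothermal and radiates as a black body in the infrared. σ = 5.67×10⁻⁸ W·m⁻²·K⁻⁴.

For an isothermal black-emitting sphere, (1−a)S·πr² = σ·4πr²·T⁴ ⇒ S = 4σT⁴/(1−a).
S = 4·5.67×10⁻⁸·(616)⁴/0.430 = 75940 W/m².
Flux falls as S = L/(4πd²), so d = √(L/(4πS)) = √(4.12×10²⁴/(4π·75940)).

d ≈ 2.08×10⁹ m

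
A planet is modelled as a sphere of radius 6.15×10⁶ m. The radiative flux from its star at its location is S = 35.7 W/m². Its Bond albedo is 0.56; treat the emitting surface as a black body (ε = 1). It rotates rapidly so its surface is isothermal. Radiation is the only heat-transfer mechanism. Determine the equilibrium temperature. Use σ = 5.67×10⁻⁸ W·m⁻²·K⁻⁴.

T ≈ 91.2 K

At equilibrium, absorbed power = emitted power.
Absorbing cross-section = πr² = 1.188×10¹⁴ m²; emitting surface = 4πr² = 4.753×10¹⁴ m² (ratio 4).
(1−a)S·A_cross = εσ·A_surf·T⁴  ⇒  T⁴ = (1−a)S/(4σ).
T⁴ = 0.440·35.7/(4·5.67×10⁻⁸) = 6.926×10⁷ K⁴.
T = (6.926×10⁷)^(1/4).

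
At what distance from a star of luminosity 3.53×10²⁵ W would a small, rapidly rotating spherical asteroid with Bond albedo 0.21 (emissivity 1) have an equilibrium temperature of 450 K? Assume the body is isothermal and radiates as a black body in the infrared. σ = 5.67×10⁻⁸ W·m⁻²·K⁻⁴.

For an isothermal black-emitting sphere, (1−a)S·πr² = σ·4πr²·T⁴ ⇒ S = 4σT⁴/(1−a).
S = 4·5.67×10⁻⁸·(450)⁴/0.790 = 11770 W/m².
Flux falls as S = L/(4πd²), so d = √(L/(4πS)) = √(3.53×10²⁵/(4π·11770)).

d ≈ 1.54×10¹⁰ m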